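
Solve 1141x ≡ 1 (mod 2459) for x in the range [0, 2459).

1681

gcd(2459, 1141) = 1.
By Bézout, 1141*(-778) + 2459*(361) = 1.
So 1141*-778 ≡ 1 (mod 2459), and -778 mod 2459 = 1681.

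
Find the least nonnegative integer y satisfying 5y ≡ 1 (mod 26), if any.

21

gcd(26, 5) = 1  (26 = 5×5 + 1, 5 = 5×1).
1 divides 1, so solutions exist.
Back-substituting, 5×(-5) + 26×(1) = 1.
So 5×(-5) ≡ 1 (mod 26); multiply by 1: y ≡ -5 (mod 26).
Smallest nonnegative: y = -5 mod 26 = 21.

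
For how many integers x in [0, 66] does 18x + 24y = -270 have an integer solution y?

gcd(24, 18) = 6  (24 = 1×18 + 6, 18 = 3×6).
Back-substituting, 18×(-1) + 24×(1) = 6.
Scale by -45: particular solution (45, -45); reduce x mod 4: (1, -12).
General solution: x = 1 + 4t, y = -12 - 3t for integer t.
0 ≤ 1 + 4t ≤ 66 gives t ∈ [0, 16], which is 17 values.

17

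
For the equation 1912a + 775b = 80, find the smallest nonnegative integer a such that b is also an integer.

gcd(1912, 775) = 1.
1 divides 80, so solutions exist.
By Bézout, 1912*(-152) + 775*(375) = 1.
Scale by 80/1 = 80: (a₀, b₀) = (-12160, 30000).
General solution: a = -12160 + 775t, b = 30000 - 1912t for integer t.
a ≥ 0: smallest is -12160 mod 775 = 240 (at t = 16), with b = -592.

240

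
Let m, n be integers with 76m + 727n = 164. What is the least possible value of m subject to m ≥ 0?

gcd(727, 76) = 1  (727 = 9×76 + 43, 76 = 1×43 + 33, 43 = 1×33 + 10, 33 = 3×10 + 3, 10 = 3×3 + 1, 3 = 3×1).
1 divides 164, so solutions exist.
Back-substituting, 76×(-220) + 727×(23) = 1.
Scale by 164/1 = 164: (m₀, n₀) = (-36080, 3772).
General solution: m = -36080 + 727t, n = 3772 - 76t for integer t.
m ≥ 0: smallest is -36080 mod 727 = 270 (at t = 50), with n = -28.

270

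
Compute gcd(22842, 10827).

gcd(22842, 10827):
  22842 = 2×10827 + 1188
  10827 = 9×1188 + 135
  1188 = 8×135 + 108
  135 = 1×108 + 27
  108 = 4×27
so gcd(22842, 10827) = 27.

27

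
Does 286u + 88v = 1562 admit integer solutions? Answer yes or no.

yes

gcd(286, 88) = 22  (286 = 3·88 + 22, 88 = 4·22).
22 divides 1562, so integer solutions exist.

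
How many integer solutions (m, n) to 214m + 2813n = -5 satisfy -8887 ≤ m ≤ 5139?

gcd(2813, 214) = 1  (2813 = 13*214 + 31, 214 = 6*31 + 28, 31 = 1*28 + 3, 28 = 9*3 + 1, 3 = 3*1).
Back-substituting, 214*(907) + 2813*(-69) = 1.
Scale by -5: particular solution (-4535, 345); reduce m mod 2813: (1091, -83).
General solution: m = 1091 + 2813t, n = -83 - 214t for integer t.
-8887 ≤ 1091 + 2813t ≤ 5139 gives t ∈ [-3, 1], which is 5 values.

5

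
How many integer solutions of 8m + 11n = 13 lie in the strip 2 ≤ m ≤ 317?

gcd(11, 8) = 1.
By Bézout, 8*(-4) + 11*(3) = 1.
Particular solution: (3, -1).
General solution: m = 3 + 11t, n = -1 - 8t for integer t.
2 ≤ 3 + 11t ≤ 317 gives t ∈ [0, 28], which is 29 values.

29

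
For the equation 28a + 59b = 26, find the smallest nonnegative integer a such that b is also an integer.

22

gcd(59, 28):
  59 = 2×28 + 3
  28 = 9×3 + 1
  3 = 3×1
so gcd(59, 28) = 1.
1 divides 26, so solutions exist.
Back-substitute for Bézout coefficients:
  1 = 28 - 9×3
  ... = 28×(19) + 59×(-9)
Scale by 26/1 = 26: (a₀, b₀) = (494, -234).
General solution: a = 494 + 59t, b = -234 - 28t for integer t.
a ≥ 0: smallest is 494 mod 59 = 22 (at t = -8), with b = -10.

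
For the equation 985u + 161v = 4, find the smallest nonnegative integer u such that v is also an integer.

68

gcd(985, 161) = 1  (985 = 6·161 + 19, 161 = 8·19 + 9, 19 = 2·9 + 1, 9 = 9·1).
1 divides 4, so solutions exist.
Back-substituting, 985·(17) + 161·(-104) = 1.
Scale by 4/1 = 4: (u₀, v₀) = (68, -416).
General solution: u = 68 + 161t, v = -416 - 985t for integer t.
u ≥ 0: smallest is 68 mod 161 = 68 (at t = 0), with v = -416.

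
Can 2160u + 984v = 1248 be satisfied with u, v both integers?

gcd(2160, 984):
  2160 = 2×984 + 192
  984 = 5×192 + 24
  192 = 8×24
so gcd(2160, 984) = 24.
24 divides 1248, so integer solutions exist.

yes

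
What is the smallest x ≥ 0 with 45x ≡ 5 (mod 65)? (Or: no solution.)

3

gcd(65, 45) = 5  (65 = 1×45 + 20, 45 = 2×20 + 5, 20 = 4×5).
5 divides 5, so solutions exist.
Back-substituting, 45×(3) + 65×(-2) = 5.
So 45×(3) ≡ 5 (mod 65); multiply by 1: x ≡ 3 (mod 13).
Smallest nonnegative: x = 3 mod 13 = 3.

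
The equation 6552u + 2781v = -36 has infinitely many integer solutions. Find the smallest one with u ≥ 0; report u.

gcd(6552, 2781) = 9  (6552 = 2*2781 + 990, 2781 = 2*990 + 801, 990 = 1*801 + 189, 801 = 4*189 + 45, 189 = 4*45 + 9, 45 = 5*9).
9 divides -36, so solutions exist.
Back-substituting, 6552*(59) + 2781*(-139) = 9.
Scale by -36/9 = -4: (u₀, v₀) = (-236, 556).
General solution: u = -236 + 309t, v = 556 - 728t for integer t.
u ≥ 0: smallest is -236 mod 309 = 73 (at t = 1), with v = -172.

73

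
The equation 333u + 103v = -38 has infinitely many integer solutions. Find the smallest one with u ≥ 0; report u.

gcd(333, 103) = 1  (333 = 3*103 + 24, 103 = 4*24 + 7, 24 = 3*7 + 3, 7 = 2*3 + 1, 3 = 3*1).
1 divides -38, so solutions exist.
Back-substituting, 333*(-30) + 103*(97) = 1.
Scale by -38/1 = -38: (u₀, v₀) = (1140, -3686).
General solution: u = 1140 + 103t, v = -3686 - 333t for integer t.
u ≥ 0: smallest is 1140 mod 103 = 7 (at t = -11), with v = -23.

7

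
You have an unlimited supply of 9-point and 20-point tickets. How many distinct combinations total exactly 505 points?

3

Need nonnegative integers with 9j + 20k = 505.
gcd(9, 20) = 1, and 9·(9) + 20·(-4) = 1.
So (j₀, k₀) = (4545, -2020); general j = 4545 + 20t, k = -2020 - 9t.
j ≥ 0 ⇒ t ≥ -227; k ≥ 0 ⇒ t ≤ -225. That's 3 values of t.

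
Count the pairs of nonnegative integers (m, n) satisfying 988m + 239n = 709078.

gcd(988, 239):
  988 = 4×239 + 32
  239 = 7×32 + 15
  32 = 2×15 + 2
  15 = 7×2 + 1
  2 = 2×1
so gcd(988, 239) = 1.
Back-substitute for Bézout coefficients:
  1 = 15 - 7×2
  ... = 988×(-112) + 239×(463)
Scale by 709078: one solution is (-79416736, 328303114). Reduce m mod 239: (96, 2570).
General: m = 96 + 239t, n = 2570 - 988t.
m ≥ 0 ⇒ t ≥ 0; n ≥ 0 ⇒ t ≤ 2. So t ∈ [0, 2]: 3 solutions.

3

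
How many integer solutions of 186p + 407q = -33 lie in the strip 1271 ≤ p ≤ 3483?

5

gcd(407, 186) = 1  (407 = 2×186 + 35, 186 = 5×35 + 11, 35 = 3×11 + 2, 11 = 5×2 + 1, 2 = 2×1).
Back-substituting, 186×(186) + 407×(-85) = 1.
Scale by -33: particular solution (-6138, 2805); reduce p mod 407: (374, -171).
General solution: p = 374 + 407t, q = -171 - 186t for integer t.
1271 ≤ 374 + 407t ≤ 3483 gives t ∈ [3, 7], which is 5 values.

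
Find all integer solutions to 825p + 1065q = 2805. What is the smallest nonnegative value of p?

46

gcd(1065, 825) = 15.
15 divides 2805, so solutions exist.
By Bézout, 825·(31) + 1065·(-24) = 15.
Scale by 2805/15 = 187: (p₀, q₀) = (5797, -4488).
General solution: p = 5797 + 71t, q = -4488 - 55t for integer t.
p ≥ 0: smallest is 5797 mod 71 = 46 (at t = -81), with q = -33.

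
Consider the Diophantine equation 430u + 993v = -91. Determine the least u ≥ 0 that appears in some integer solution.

524

gcd(993, 430):
  993 = 2*430 + 133
  430 = 3*133 + 31
  133 = 4*31 + 9
  31 = 3*9 + 4
  9 = 2*4 + 1
  4 = 4*1
so gcd(993, 430) = 1.
1 divides -91, so solutions exist.
Back-substitute for Bézout coefficients:
  1 = 9 - 2*4
  ... = 430*(-224) + 993*(97)
Scale by -91/1 = -91: (u₀, v₀) = (20384, -8827).
General solution: u = 20384 + 993t, v = -8827 - 430t for integer t.
u ≥ 0: smallest is 20384 mod 993 = 524 (at t = -20), with v = -227.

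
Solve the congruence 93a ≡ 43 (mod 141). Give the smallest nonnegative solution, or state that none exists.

gcd(141, 93) = 3  (141 = 1*93 + 48, 93 = 1*48 + 45, 48 = 1*45 + 3, 45 = 15*3).
3 does not divide 43, so the congruence has no solution.

no solution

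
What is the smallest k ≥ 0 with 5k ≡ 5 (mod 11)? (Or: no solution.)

1

gcd(11, 5):
  11 = 2*5 + 1
  5 = 5*1
so gcd(11, 5) = 1.
1 divides 5, so solutions exist.
Back-substitute for Bézout coefficients:
  1 = 11 - 2*5
  ... = 5*(-2) + 11*(1)
So 5*(-2) ≡ 1 (mod 11); multiply by 5: k ≡ -10 (mod 11).
Smallest nonnegative: k = -10 mod 11 = 1.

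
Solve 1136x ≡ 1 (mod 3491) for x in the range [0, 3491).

gcd(3491, 1136):
  3491 = 3·1136 + 83
  1136 = 13·83 + 57
  83 = 1·57 + 26
  57 = 2·26 + 5
  26 = 5·5 + 1
  5 = 5·1
so gcd(3491, 1136) = 1.
Back-substitute for Bézout coefficients:
  1 = 26 - 5·5
  ... = 1136·(-673) + 3491·(219)
So 1136·-673 ≡ 1 (mod 3491), and -673 mod 3491 = 2818.

2818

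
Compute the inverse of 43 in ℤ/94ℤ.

35

gcd(94, 43):
  94 = 2×43 + 8
  43 = 5×8 + 3
  8 = 2×3 + 2
  3 = 1×2 + 1
  2 = 2×1
so gcd(94, 43) = 1.
Back-substitute for Bézout coefficients:
  1 = 3 - 1×2
  ... = 43×(35) + 94×(-16)
So 43×35 ≡ 1 (mod 94), and 35 mod 94 = 35.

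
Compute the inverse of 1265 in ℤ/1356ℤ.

149

gcd(1356, 1265):
  1356 = 1×1265 + 91
  1265 = 13×91 + 82
  91 = 1×82 + 9
  82 = 9×9 + 1
  9 = 9×1
so gcd(1356, 1265) = 1.
Back-substitute for Bézout coefficients:
  1 = 82 - 9×9
  ... = 1265×(149) + 1356×(-139)
So 1265×149 ≡ 1 (mod 1356), and 149 mod 1356 = 149.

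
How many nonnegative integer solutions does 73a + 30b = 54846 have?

gcd(73, 30) = 1.
By Bézout, 73*(7) + 30*(-17) = 1.
One solution: (12, 1799).
General: a = 12 + 30t, b = 1799 - 73t.
a ≥ 0 ⇒ t ≥ 0; b ≥ 0 ⇒ t ≤ 24. So t ∈ [0, 24]: 25 solutions.

25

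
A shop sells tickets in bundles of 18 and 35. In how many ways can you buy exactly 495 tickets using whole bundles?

Need nonnegative integers with 18j + 35k = 495.
gcd(18, 35) = 1, and 18·(2) + 35·(-1) = 1.
So (j₀, k₀) = (990, -495); general j = 990 + 35t, k = -495 - 18t.
j ≥ 0 ⇒ t ≥ -28; k ≥ 0 ⇒ t ≤ -28. That's 1 value of t.

1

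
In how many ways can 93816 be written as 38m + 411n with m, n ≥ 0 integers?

gcd(411, 38) = 1.
By Bézout, 38*(119) + 411*(-11) = 1.
One solution: (111, 218).
General: m = 111 + 411t, n = 218 - 38t.
m ≥ 0 ⇒ t ≥ 0; n ≥ 0 ⇒ t ≤ 5. So t ∈ [0, 5]: 6 solutions.

6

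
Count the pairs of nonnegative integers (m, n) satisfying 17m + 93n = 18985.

gcd(93, 17):
  93 = 5×17 + 8
  17 = 2×8 + 1
  8 = 8×1
so gcd(93, 17) = 1.
Back-substitute for Bézout coefficients:
  1 = 17 - 2×8
  ... = 17×(11) + 93×(-2)
Scale by 18985: one solution is (208835, -37970). Reduce m mod 93: (50, 195).
General: m = 50 + 93t, n = 195 - 17t.
m ≥ 0 ⇒ t ≥ 0; n ≥ 0 ⇒ t ≤ 11. So t ∈ [0, 11]: 12 solutions.

12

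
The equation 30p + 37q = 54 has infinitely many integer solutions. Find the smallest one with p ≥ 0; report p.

gcd(37, 30):
  37 = 1·30 + 7
  30 = 4·7 + 2
  7 = 3·2 + 1
  2 = 2·1
so gcd(37, 30) = 1.
1 divides 54, so solutions exist.
Back-substitute for Bézout coefficients:
  1 = 7 - 3·2
  ... = 30·(-16) + 37·(13)
Scale by 54/1 = 54: (p₀, q₀) = (-864, 702).
General solution: p = -864 + 37t, q = 702 - 30t for integer t.
p ≥ 0: smallest is -864 mod 37 = 24 (at t = 24), with q = -18.

24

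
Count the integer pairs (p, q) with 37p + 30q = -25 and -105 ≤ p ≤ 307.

14

gcd(37, 30) = 1.
By Bézout, 37·(13) + 30·(-16) = 1.
Particular solution: (5, -7).
General solution: p = 5 + 30t, q = -7 - 37t for integer t.
-105 ≤ 5 + 30t ≤ 307 gives t ∈ [-3, 10], which is 14 values.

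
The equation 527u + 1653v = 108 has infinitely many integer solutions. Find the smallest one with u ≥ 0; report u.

gcd(1653, 527):
  1653 = 3·527 + 72
  527 = 7·72 + 23
  72 = 3·23 + 3
  23 = 7·3 + 2
  3 = 1·2 + 1
  2 = 2·1
so gcd(1653, 527) = 1.
1 divides 108, so solutions exist.
Back-substitute for Bézout coefficients:
  1 = 3 - 1·2
  ... = 527·(-574) + 1653·(183)
Scale by 108/1 = 108: (u₀, v₀) = (-61992, 19764).
General solution: u = -61992 + 1653t, v = 19764 - 527t for integer t.
u ≥ 0: smallest is -61992 mod 1653 = 822 (at t = 38), with v = -262.

822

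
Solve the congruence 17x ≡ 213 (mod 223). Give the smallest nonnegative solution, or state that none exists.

65

gcd(223, 17) = 1.
1 divides 213, so solutions exist.
By Bézout, 17×(105) + 223×(-8) = 1.
So 17×(105) ≡ 1 (mod 223); multiply by 213: x ≡ 22365 (mod 223).
Smallest nonnegative: x = 22365 mod 223 = 65.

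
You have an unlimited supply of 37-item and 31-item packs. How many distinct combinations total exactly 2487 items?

2

Need nonnegative integers with 37j + 31k = 2487.
gcd(37, 31) = 1, and 37·(-5) + 31·(6) = 1.
So (j₀, k₀) = (-12435, 14922); general j = -12435 + 31t, k = 14922 - 37t.
j ≥ 0 ⇒ t ≥ 402; k ≥ 0 ⇒ t ≤ 403. That's 2 values of t.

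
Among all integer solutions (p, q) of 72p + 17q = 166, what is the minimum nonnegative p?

gcd(72, 17):
  72 = 4*17 + 4
  17 = 4*4 + 1
  4 = 4*1
so gcd(72, 17) = 1.
1 divides 166, so solutions exist.
Back-substitute for Bézout coefficients:
  1 = 17 - 4*4
  ... = 72*(-4) + 17*(17)
Scale by 166/1 = 166: (p₀, q₀) = (-664, 2822).
General solution: p = -664 + 17t, q = 2822 - 72t for integer t.
p ≥ 0: smallest is -664 mod 17 = 16 (at t = 40), with q = -58.

16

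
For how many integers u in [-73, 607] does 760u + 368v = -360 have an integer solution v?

15

gcd(760, 368) = 8.
By Bézout, 760*(-15) + 368*(31) = 8.
Particular solution: (31, -65).
General solution: u = 31 + 46t, v = -65 - 95t for integer t.
-73 ≤ 31 + 46t ≤ 607 gives t ∈ [-2, 12], which is 15 values.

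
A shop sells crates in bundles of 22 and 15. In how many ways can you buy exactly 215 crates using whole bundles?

1

Need nonnegative integers with 22j + 15k = 215.
gcd(22, 15) = 1, and 22·(-2) + 15·(3) = 1.
So (j₀, k₀) = (-430, 645); general j = -430 + 15t, k = 645 - 22t.
j ≥ 0 ⇒ t ≥ 29; k ≥ 0 ⇒ t ≤ 29. That's 1 value of t.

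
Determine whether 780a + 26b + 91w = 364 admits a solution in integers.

gcd(780, 26):
  780 = 30·26
so gcd(780, 26) = 26.
gcd(26, 91) = 13.
13 divides 364, so integer solutions exist.

yes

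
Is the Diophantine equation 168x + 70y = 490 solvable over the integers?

yes

gcd(168, 70):
  168 = 2*70 + 28
  70 = 2*28 + 14
  28 = 2*14
so gcd(168, 70) = 14.
14 divides 490, so integer solutions exist.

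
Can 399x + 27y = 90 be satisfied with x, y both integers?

gcd(399, 27) = 3.
3 divides 90, so integer solutions exist.

yes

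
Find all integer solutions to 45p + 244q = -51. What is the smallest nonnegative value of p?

gcd(244, 45) = 1  (244 = 5·45 + 19, 45 = 2·19 + 7, 19 = 2·7 + 5, 7 = 1·5 + 2, 5 = 2·2 + 1, 2 = 2·1).
1 divides -51, so solutions exist.
Back-substituting, 45·(-103) + 244·(19) = 1.
Scale by -51/1 = -51: (p₀, q₀) = (5253, -969).
General solution: p = 5253 + 244t, q = -969 - 45t for integer t.
p ≥ 0: smallest is 5253 mod 244 = 129 (at t = -21), with q = -24.

129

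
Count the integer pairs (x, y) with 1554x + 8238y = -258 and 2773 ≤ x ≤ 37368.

25

gcd(8238, 1554) = 6.
By Bézout, 1554*(440) + 8238*(-83) = 6.
Particular solution: (302, -57).
General solution: x = 302 + 1373t, y = -57 - 259t for integer t.
2773 ≤ 302 + 1373t ≤ 37368 gives t ∈ [2, 26], which is 25 values.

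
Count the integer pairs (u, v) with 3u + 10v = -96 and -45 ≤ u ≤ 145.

19

gcd(10, 3) = 1.
By Bézout, 3·(-3) + 10·(1) = 1.
Particular solution: (8, -12).
General solution: u = 8 + 10t, v = -12 - 3t for integer t.
-45 ≤ 8 + 10t ≤ 145 gives t ∈ [-5, 13], which is 19 values.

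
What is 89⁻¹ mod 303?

143

gcd(303, 89) = 1.
By Bézout, 89·(143) + 303·(-42) = 1.
So 89·143 ≡ 1 (mod 303), and 143 mod 303 = 143.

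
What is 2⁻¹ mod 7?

gcd(7, 2) = 1  (7 = 3*2 + 1, 2 = 2*1).
Back-substituting, 2*(-3) + 7*(1) = 1.
So 2*-3 ≡ 1 (mod 7), and -3 mod 7 = 4.

4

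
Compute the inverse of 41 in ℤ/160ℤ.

gcd(160, 41) = 1  (160 = 3*41 + 37, 41 = 1*37 + 4, 37 = 9*4 + 1, 4 = 4*1).
Back-substituting, 41*(-39) + 160*(10) = 1.
So 41*-39 ≡ 1 (mod 160), and -39 mod 160 = 121.

121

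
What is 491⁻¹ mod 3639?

gcd(3639, 491) = 1.
By Bézout, 491·(-1171) + 3639·(158) = 1.
So 491·-1171 ≡ 1 (mod 3639), and -1171 mod 3639 = 2468.

2468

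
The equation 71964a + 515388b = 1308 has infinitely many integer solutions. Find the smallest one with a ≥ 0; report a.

gcd(515388, 71964):
  515388 = 7×71964 + 11640
  71964 = 6×11640 + 2124
  11640 = 5×2124 + 1020
  2124 = 2×1020 + 84
  1020 = 12×84 + 12
  84 = 7×12
so gcd(515388, 71964) = 12.
12 divides 1308, so solutions exist.
Back-substitute for Bézout coefficients:
  12 = 1020 - 12×84
  ... = 71964×(-6066) + 515388×(847)
Scale by 1308/12 = 109: (a₀, b₀) = (-661194, 92323).
General solution: a = -661194 + 42949t, b = 92323 - 5997t for integer t.
a ≥ 0: smallest is -661194 mod 42949 = 25990 (at t = 16), with b = -3629.

25990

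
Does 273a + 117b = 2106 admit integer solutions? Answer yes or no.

yes

gcd(273, 117):
  273 = 2×117 + 39
  117 = 3×39
so gcd(273, 117) = 39.
39 divides 2106, so integer solutions exist.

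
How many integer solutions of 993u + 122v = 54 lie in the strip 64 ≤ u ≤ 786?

gcd(993, 122) = 1  (993 = 8·122 + 17, 122 = 7·17 + 3, 17 = 5·3 + 2, 3 = 1·2 + 1, 2 = 2·1).
Back-substituting, 993·(-43) + 122·(350) = 1.
Scale by 54: particular solution (-2322, 18900); reduce u mod 122: (118, -960).
General solution: u = 118 + 122t, v = -960 - 993t for integer t.
64 ≤ 118 + 122t ≤ 786 gives t ∈ [0, 5], which is 6 values.

6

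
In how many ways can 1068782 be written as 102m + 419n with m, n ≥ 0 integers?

25

gcd(419, 102) = 1.
By Bézout, 102*(152) + 419*(-37) = 1.
One solution: (184, 2506).
General: m = 184 + 419t, n = 2506 - 102t.
m ≥ 0 ⇒ t ≥ 0; n ≥ 0 ⇒ t ≤ 24. So t ∈ [0, 24]: 25 solutions.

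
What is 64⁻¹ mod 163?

135

gcd(163, 64) = 1.
By Bézout, 64×(-28) + 163×(11) = 1.
So 64×-28 ≡ 1 (mod 163), and -28 mod 163 = 135.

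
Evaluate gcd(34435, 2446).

1

gcd(34435, 2446):
  34435 = 14×2446 + 191
  2446 = 12×191 + 154
  191 = 1×154 + 37
  154 = 4×37 + 6
  37 = 6×6 + 1
  6 = 6×1
so gcd(34435, 2446) = 1.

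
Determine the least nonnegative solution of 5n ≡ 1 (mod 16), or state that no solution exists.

13

gcd(16, 5) = 1  (16 = 3*5 + 1, 5 = 5*1).
1 divides 1, so solutions exist.
Back-substituting, 5*(-3) + 16*(1) = 1.
So 5*(-3) ≡ 1 (mod 16); multiply by 1: n ≡ -3 (mod 16).
Smallest nonnegative: n = -3 mod 16 = 13.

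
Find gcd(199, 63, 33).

1

gcd(199, 63):
  199 = 3×63 + 10
  63 = 6×10 + 3
  10 = 3×3 + 1
  3 = 3×1
so gcd(199, 63) = 1.
gcd(1, 33) = 1.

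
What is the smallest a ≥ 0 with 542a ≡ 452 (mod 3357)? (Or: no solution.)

gcd(3357, 542):
  3357 = 6·542 + 105
  542 = 5·105 + 17
  105 = 6·17 + 3
  17 = 5·3 + 2
  3 = 1·2 + 1
  2 = 2·1
so gcd(3357, 542) = 1.
1 divides 452, so solutions exist.
Back-substitute for Bézout coefficients:
  1 = 3 - 1·2
  ... = 542·(-1183) + 3357·(191)
So 542·(-1183) ≡ 1 (mod 3357); multiply by 452: a ≡ -534716 (mod 3357).
Smallest nonnegative: a = -534716 mod 3357 = 2404.

2404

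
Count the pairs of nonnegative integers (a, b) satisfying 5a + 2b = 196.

20

gcd(5, 2) = 1  (5 = 2×2 + 1, 2 = 2×1).
Back-substituting, 5×(1) + 2×(-2) = 1.
Scale by 196: one solution is (196, -392). Reduce a mod 2: (0, 98).
General: a = 0 + 2t, b = 98 - 5t.
a ≥ 0 ⇒ t ≥ 0; b ≥ 0 ⇒ t ≤ 19. So t ∈ [0, 19]: 20 solutions.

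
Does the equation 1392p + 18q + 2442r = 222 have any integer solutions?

gcd(1392, 18) = 6.
gcd(6, 2442) = 6.
6 divides 222, so integer solutions exist.

yes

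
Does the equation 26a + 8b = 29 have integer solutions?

no

gcd(26, 8) = 2  (26 = 3×8 + 2, 8 = 4×2).
2 does not divide 29 (remainder 1), so no integer solutions.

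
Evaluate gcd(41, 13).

1

gcd(41, 13) = 1  (41 = 3×13 + 2, 13 = 6×2 + 1, 2 = 2×1).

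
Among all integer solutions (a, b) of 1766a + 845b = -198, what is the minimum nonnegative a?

gcd(1766, 845) = 1  (1766 = 2*845 + 76, 845 = 11*76 + 9, 76 = 8*9 + 4, 9 = 2*4 + 1, 4 = 4*1).
1 divides -198, so solutions exist.
Back-substituting, 1766*(-189) + 845*(395) = 1.
Scale by -198/1 = -198: (a₀, b₀) = (37422, -78210).
General solution: a = 37422 + 845t, b = -78210 - 1766t for integer t.
a ≥ 0: smallest is 37422 mod 845 = 242 (at t = -44), with b = -506.

242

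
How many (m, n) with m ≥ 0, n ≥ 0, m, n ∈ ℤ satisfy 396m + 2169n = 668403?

gcd(2169, 396) = 9  (2169 = 5·396 + 189, 396 = 2·189 + 18, 189 = 10·18 + 9, 18 = 2·9).
Back-substituting, 396·(-115) + 2169·(21) = 9.
Scale by 74267: one solution is (-8540705, 1559607). Reduce m mod 241: (94, 291).
General: m = 94 + 241t, n = 291 - 44t.
m ≥ 0 ⇒ t ≥ 0; n ≥ 0 ⇒ t ≤ 6. So t ∈ [0, 6]: 7 solutions.

7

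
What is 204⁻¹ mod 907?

289

gcd(907, 204):
  907 = 4·204 + 91
  204 = 2·91 + 22
  91 = 4·22 + 3
  22 = 7·3 + 1
  3 = 3·1
so gcd(907, 204) = 1.
Back-substitute for Bézout coefficients:
  1 = 22 - 7·3
  ... = 204·(289) + 907·(-65)
So 204·289 ≡ 1 (mod 907), and 289 mod 907 = 289.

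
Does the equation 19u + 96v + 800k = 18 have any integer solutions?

gcd(96, 19) = 1  (96 = 5*19 + 1, 19 = 19*1).
gcd(1, 800) = 1.
1 divides 18, so integer solutions exist.

yes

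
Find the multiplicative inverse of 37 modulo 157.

17

gcd(157, 37):
  157 = 4*37 + 9
  37 = 4*9 + 1
  9 = 9*1
so gcd(157, 37) = 1.
Back-substitute for Bézout coefficients:
  1 = 37 - 4*9
  ... = 37*(17) + 157*(-4)
So 37*17 ≡ 1 (mod 157), and 17 mod 157 = 17.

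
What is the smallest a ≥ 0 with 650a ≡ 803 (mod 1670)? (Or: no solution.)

no solution

gcd(1670, 650) = 10.
10 does not divide 803, so the congruence has no solution.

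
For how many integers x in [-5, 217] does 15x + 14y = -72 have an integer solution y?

gcd(15, 14) = 1.
By Bézout, 15·(1) + 14·(-1) = 1.
Particular solution: (12, -18).
General solution: x = 12 + 14t, y = -18 - 15t for integer t.
-5 ≤ 12 + 14t ≤ 217 gives t ∈ [-1, 14], which is 16 values.

16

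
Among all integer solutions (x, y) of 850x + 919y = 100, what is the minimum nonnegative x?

gcd(919, 850):
  919 = 1*850 + 69
  850 = 12*69 + 22
  69 = 3*22 + 3
  22 = 7*3 + 1
  3 = 3*1
so gcd(919, 850) = 1.
1 divides 100, so solutions exist.
Back-substitute for Bézout coefficients:
  1 = 22 - 7*3
  ... = 850*(293) + 919*(-271)
Scale by 100/1 = 100: (x₀, y₀) = (29300, -27100).
General solution: x = 29300 + 919t, y = -27100 - 850t for integer t.
x ≥ 0: smallest is 29300 mod 919 = 811 (at t = -31), with y = -750.

811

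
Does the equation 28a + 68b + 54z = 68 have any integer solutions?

gcd(68, 28) = 4  (68 = 2*28 + 12, 28 = 2*12 + 4, 12 = 3*4).
gcd(4, 54) = 2.
2 divides 68, so integer solutions exist.

yes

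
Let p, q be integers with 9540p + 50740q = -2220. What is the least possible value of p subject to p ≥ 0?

gcd(50740, 9540) = 20  (50740 = 5*9540 + 3040, 9540 = 3*3040 + 420, 3040 = 7*420 + 100, 420 = 4*100 + 20, 100 = 5*20).
20 divides -2220, so solutions exist.
Back-substituting, 9540*(484) + 50740*(-91) = 20.
Scale by -2220/20 = -111: (p₀, q₀) = (-53724, 10101).
General solution: p = -53724 + 2537t, q = 10101 - 477t for integer t.
p ≥ 0: smallest is -53724 mod 2537 = 2090 (at t = 22), with q = -393.

2090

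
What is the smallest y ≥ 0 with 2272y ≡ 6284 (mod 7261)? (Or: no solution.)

gcd(7261, 2272) = 1.
1 divides 6284, so solutions exist.
By Bézout, 2272*(-2317) + 7261*(725) = 1.
So 2272*(-2317) ≡ 1 (mod 7261); multiply by 6284: y ≡ -14560028 (mod 7261).
Smallest nonnegative: y = -14560028 mod 7261 = 5538.

5538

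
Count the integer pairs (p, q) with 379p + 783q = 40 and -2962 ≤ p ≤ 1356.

6

gcd(783, 379) = 1.
By Bézout, 379×(-188) + 783×(91) = 1.
Particular solution: (310, -150).
General solution: p = 310 + 783t, q = -150 - 379t for integer t.
-2962 ≤ 310 + 783t ≤ 1356 gives t ∈ [-4, 1], which is 6 values.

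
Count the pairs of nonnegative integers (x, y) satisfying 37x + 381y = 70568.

5

gcd(381, 37) = 1  (381 = 10*37 + 11, 37 = 3*11 + 4, 11 = 2*4 + 3, 4 = 1*3 + 1, 3 = 3*1).
Back-substituting, 37*(103) + 381*(-10) = 1.
Scale by 70568: one solution is (7268504, -705680). Reduce x mod 381: (167, 169).
General: x = 167 + 381t, y = 169 - 37t.
x ≥ 0 ⇒ t ≥ 0; y ≥ 0 ⇒ t ≤ 4. So t ∈ [0, 4]: 5 solutions.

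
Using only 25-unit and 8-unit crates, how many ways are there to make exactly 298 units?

2

Need nonnegative integers with 25j + 8k = 298.
gcd(25, 8) = 1, and 25·(1) + 8·(-3) = 1.
So (j₀, k₀) = (298, -894); general j = 298 + 8t, k = -894 - 25t.
j ≥ 0 ⇒ t ≥ -37; k ≥ 0 ⇒ t ≤ -36. That's 2 values of t.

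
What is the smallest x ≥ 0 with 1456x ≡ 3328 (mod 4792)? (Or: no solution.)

gcd(4792, 1456) = 8  (4792 = 3*1456 + 424, 1456 = 3*424 + 184, 424 = 2*184 + 56, 184 = 3*56 + 16, 56 = 3*16 + 8, 16 = 2*8).
8 divides 3328, so solutions exist.
Back-substituting, 1456*(-260) + 4792*(79) = 8.
So 1456*(-260) ≡ 8 (mod 4792); multiply by 416: x ≡ -108160 (mod 599).
Smallest nonnegative: x = -108160 mod 599 = 259.

259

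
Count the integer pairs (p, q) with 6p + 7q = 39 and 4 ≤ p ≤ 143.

20

gcd(7, 6) = 1  (7 = 1·6 + 1, 6 = 6·1).
Back-substituting, 6·(-1) + 7·(1) = 1.
Scale by 39: particular solution (-39, 39); reduce p mod 7: (3, 3).
General solution: p = 3 + 7t, q = 3 - 6t for integer t.
4 ≤ 3 + 7t ≤ 143 gives t ∈ [1, 20], which is 20 values.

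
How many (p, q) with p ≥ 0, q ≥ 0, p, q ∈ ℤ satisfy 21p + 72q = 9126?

gcd(72, 21) = 3.
By Bézout, 21*(7) + 72*(-2) = 3.
One solution: (6, 125).
General: p = 6 + 24t, q = 125 - 7t.
p ≥ 0 ⇒ t ≥ 0; q ≥ 0 ⇒ t ≤ 17. So t ∈ [0, 17]: 18 solutions.

18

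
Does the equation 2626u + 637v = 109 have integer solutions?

gcd(2626, 637) = 13.
13 does not divide 109 (remainder 5), so no integer solutions.

no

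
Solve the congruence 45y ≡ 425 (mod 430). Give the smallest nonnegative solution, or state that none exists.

19

gcd(430, 45):
  430 = 9×45 + 25
  45 = 1×25 + 20
  25 = 1×20 + 5
  20 = 4×5
so gcd(430, 45) = 5.
5 divides 425, so solutions exist.
Back-substitute for Bézout coefficients:
  5 = 25 - 1×20
  ... = 45×(-19) + 430×(2)
So 45×(-19) ≡ 5 (mod 430); multiply by 85: y ≡ -1615 (mod 86).
Smallest nonnegative: y = -1615 mod 86 = 19.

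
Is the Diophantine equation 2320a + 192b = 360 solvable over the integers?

gcd(2320, 192) = 16.
16 does not divide 360 (remainder 8), so no integer solutions.

no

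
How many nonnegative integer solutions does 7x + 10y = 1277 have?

gcd(10, 7) = 1  (10 = 1*7 + 3, 7 = 2*3 + 1, 3 = 3*1).
Back-substituting, 7*(3) + 10*(-2) = 1.
Scale by 1277: one solution is (3831, -2554). Reduce x mod 10: (1, 127).
General: x = 1 + 10t, y = 127 - 7t.
x ≥ 0 ⇒ t ≥ 0; y ≥ 0 ⇒ t ≤ 18. So t ∈ [0, 18]: 19 solutions.

19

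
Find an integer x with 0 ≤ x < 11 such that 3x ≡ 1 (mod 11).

gcd(11, 3):
  11 = 3·3 + 2
  3 = 1·2 + 1
  2 = 2·1
so gcd(11, 3) = 1.
Back-substitute for Bézout coefficients:
  1 = 3 - 1·2
  ... = 3·(4) + 11·(-1)
So 3·4 ≡ 1 (mod 11), and 4 mod 11 = 4.

4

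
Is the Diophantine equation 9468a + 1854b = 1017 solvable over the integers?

gcd(9468, 1854) = 18.
18 does not divide 1017 (remainder 9), so no integer solutions.

no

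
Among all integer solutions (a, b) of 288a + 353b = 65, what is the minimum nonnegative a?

352

gcd(353, 288) = 1  (353 = 1*288 + 65, 288 = 4*65 + 28, 65 = 2*28 + 9, 28 = 3*9 + 1, 9 = 9*1).
1 divides 65, so solutions exist.
Back-substituting, 288*(38) + 353*(-31) = 1.
Scale by 65/1 = 65: (a₀, b₀) = (2470, -2015).
General solution: a = 2470 + 353t, b = -2015 - 288t for integer t.
a ≥ 0: smallest is 2470 mod 353 = 352 (at t = -6), with b = -287.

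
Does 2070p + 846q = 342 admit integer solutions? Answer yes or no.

yes

gcd(2070, 846) = 18  (2070 = 2·846 + 378, 846 = 2·378 + 90, 378 = 4·90 + 18, 90 = 5·18).
18 divides 342, so integer solutions exist.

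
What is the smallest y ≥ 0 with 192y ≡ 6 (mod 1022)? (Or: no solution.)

16

gcd(1022, 192) = 2  (1022 = 5*192 + 62, 192 = 3*62 + 6, 62 = 10*6 + 2, 6 = 3*2).
2 divides 6, so solutions exist.
Back-substituting, 192*(-165) + 1022*(31) = 2.
So 192*(-165) ≡ 2 (mod 1022); multiply by 3: y ≡ -495 (mod 511).
Smallest nonnegative: y = -495 mod 511 = 16.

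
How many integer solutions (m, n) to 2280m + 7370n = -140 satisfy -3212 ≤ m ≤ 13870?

gcd(7370, 2280) = 10  (7370 = 3·2280 + 530, 2280 = 4·530 + 160, 530 = 3·160 + 50, 160 = 3·50 + 10, 50 = 5·10).
Back-substituting, 2280·(139) + 7370·(-43) = 10.
Scale by -14: particular solution (-1946, 602); reduce m mod 737: (265, -82).
General solution: m = 265 + 737t, n = -82 - 228t for integer t.
-3212 ≤ 265 + 737t ≤ 13870 gives t ∈ [-4, 18], which is 23 values.

23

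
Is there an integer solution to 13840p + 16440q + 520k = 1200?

yes

gcd(16440, 13840) = 40  (16440 = 1×13840 + 2600, 13840 = 5×2600 + 840, 2600 = 3×840 + 80, 840 = 10×80 + 40, 80 = 2×40).
gcd(40, 520) = 40.
40 divides 1200, so integer solutions exist.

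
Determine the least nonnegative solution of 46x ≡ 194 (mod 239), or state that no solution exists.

gcd(239, 46) = 1  (239 = 5*46 + 9, 46 = 5*9 + 1, 9 = 9*1).
1 divides 194, so solutions exist.
Back-substituting, 46*(26) + 239*(-5) = 1.
So 46*(26) ≡ 1 (mod 239); multiply by 194: x ≡ 5044 (mod 239).
Smallest nonnegative: x = 5044 mod 239 = 25.

25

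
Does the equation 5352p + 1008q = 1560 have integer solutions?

yes

gcd(5352, 1008) = 24  (5352 = 5·1008 + 312, 1008 = 3·312 + 72, 312 = 4·72 + 24, 72 = 3·24).
24 divides 1560, so integer solutions exist.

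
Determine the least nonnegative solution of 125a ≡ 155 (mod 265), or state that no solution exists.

gcd(265, 125) = 5.
5 divides 155, so solutions exist.
By Bézout, 125×(17) + 265×(-8) = 5.
So 125×(17) ≡ 5 (mod 265); multiply by 31: a ≡ 527 (mod 53).
Smallest nonnegative: a = 527 mod 53 = 50.

50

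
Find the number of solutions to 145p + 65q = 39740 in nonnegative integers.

gcd(145, 65) = 5.
By Bézout, 145·(-4) + 65·(9) = 5.
One solution: (6, 598).
General: p = 6 + 13t, q = 598 - 29t.
p ≥ 0 ⇒ t ≥ 0; q ≥ 0 ⇒ t ≤ 20. So t ∈ [0, 20]: 21 solutions.

21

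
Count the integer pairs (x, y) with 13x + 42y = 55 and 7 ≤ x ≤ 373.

8

gcd(42, 13):
  42 = 3·13 + 3
  13 = 4·3 + 1
  3 = 3·1
so gcd(42, 13) = 1.
Back-substitute for Bézout coefficients:
  1 = 13 - 4·3
  ... = 13·(13) + 42·(-4)
Scale by 55: particular solution (715, -220); reduce x mod 42: (1, 1).
General solution: x = 1 + 42t, y = 1 - 13t for integer t.
7 ≤ 1 + 42t ≤ 373 gives t ∈ [1, 8], which is 8 values.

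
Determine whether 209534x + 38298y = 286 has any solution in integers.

gcd(209534, 38298) = 26  (209534 = 5·38298 + 18044, 38298 = 2·18044 + 2210, 18044 = 8·2210 + 364, 2210 = 6·364 + 26, 364 = 14·26).
26 divides 286, so integer solutions exist.

yes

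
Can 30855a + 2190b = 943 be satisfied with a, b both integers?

gcd(30855, 2190) = 15  (30855 = 14·2190 + 195, 2190 = 11·195 + 45, 195 = 4·45 + 15, 45 = 3·15).
15 does not divide 943 (remainder 13), so no integer solutions.

no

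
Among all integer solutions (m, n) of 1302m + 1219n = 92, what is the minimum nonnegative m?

gcd(1302, 1219) = 1  (1302 = 1×1219 + 83, 1219 = 14×83 + 57, 83 = 1×57 + 26, 57 = 2×26 + 5, 26 = 5×5 + 1, 5 = 5×1).
1 divides 92, so solutions exist.
Back-substituting, 1302×(235) + 1219×(-251) = 1.
Scale by 92/1 = 92: (m₀, n₀) = (21620, -23092).
General solution: m = 21620 + 1219t, n = -23092 - 1302t for integer t.
m ≥ 0: smallest is 21620 mod 1219 = 897 (at t = -17), with n = -958.

897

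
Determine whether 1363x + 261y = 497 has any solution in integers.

no

gcd(1363, 261) = 29  (1363 = 5×261 + 58, 261 = 4×58 + 29, 58 = 2×29).
29 does not divide 497 (remainder 4), so no integer solutions.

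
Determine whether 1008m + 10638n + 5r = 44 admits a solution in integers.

yes

gcd(10638, 1008) = 18  (10638 = 10×1008 + 558, 1008 = 1×558 + 450, 558 = 1×450 + 108, 450 = 4×108 + 18, 108 = 6×18).
gcd(18, 5) = 1.
1 divides 44, so integer solutions exist.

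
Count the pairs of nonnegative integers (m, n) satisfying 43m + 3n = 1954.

gcd(43, 3):
  43 = 14*3 + 1
  3 = 3*1
so gcd(43, 3) = 1.
Back-substitute for Bézout coefficients:
  1 = 43 - 14*3
  ... = 43*(1) + 3*(-14)
Scale by 1954: one solution is (1954, -27356). Reduce m mod 3: (1, 637).
General: m = 1 + 3t, n = 637 - 43t.
m ≥ 0 ⇒ t ≥ 0; n ≥ 0 ⇒ t ≤ 14. So t ∈ [0, 14]: 15 solutions.

15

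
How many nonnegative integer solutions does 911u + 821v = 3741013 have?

5

gcd(911, 821):
  911 = 1·821 + 90
  821 = 9·90 + 11
  90 = 8·11 + 2
  11 = 5·2 + 1
  2 = 2·1
so gcd(911, 821) = 1.
Back-substitute for Bézout coefficients:
  1 = 11 - 5·2
  ... = 911·(-374) + 821·(415)
Scale by 3741013: one solution is (-1399138862, 1552520395). Reduce u mod 821: (307, 4216).
General: u = 307 + 821t, v = 4216 - 911t.
u ≥ 0 ⇒ t ≥ 0; v ≥ 0 ⇒ t ≤ 4. So t ∈ [0, 4]: 5 solutions.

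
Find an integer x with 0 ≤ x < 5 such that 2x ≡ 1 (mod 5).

3

gcd(5, 2) = 1  (5 = 2·2 + 1, 2 = 2·1).
Back-substituting, 2·(-2) + 5·(1) = 1.
So 2·-2 ≡ 1 (mod 5), and -2 mod 5 = 3.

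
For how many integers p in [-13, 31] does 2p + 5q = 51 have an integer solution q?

gcd(5, 2):
  5 = 2×2 + 1
  2 = 2×1
so gcd(5, 2) = 1.
Back-substitute for Bézout coefficients:
  1 = 5 - 2×2
  ... = 2×(-2) + 5×(1)
Scale by 51: particular solution (-102, 51); reduce p mod 5: (3, 9).
General solution: p = 3 + 5t, q = 9 - 2t for integer t.
-13 ≤ 3 + 5t ≤ 31 gives t ∈ [-3, 5], which is 9 values.

9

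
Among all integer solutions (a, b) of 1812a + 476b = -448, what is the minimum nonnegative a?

gcd(1812, 476) = 4.
4 divides -448, so solutions exist.
By Bézout, 1812×(31) + 476×(-118) = 4.
Scale by -448/4 = -112: (a₀, b₀) = (-3472, 13216).
General solution: a = -3472 + 119t, b = 13216 - 453t for integer t.
a ≥ 0: smallest is -3472 mod 119 = 98 (at t = 30), with b = -374.

98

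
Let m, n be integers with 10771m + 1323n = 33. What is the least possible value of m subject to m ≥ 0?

gcd(10771, 1323) = 1  (10771 = 8·1323 + 187, 1323 = 7·187 + 14, 187 = 13·14 + 5, 14 = 2·5 + 4, 5 = 1·4 + 1, 4 = 4·1).
1 divides 33, so solutions exist.
Back-substituting, 10771·(283) + 1323·(-2304) = 1.
Scale by 33/1 = 33: (m₀, n₀) = (9339, -76032).
General solution: m = 9339 + 1323t, n = -76032 - 10771t for integer t.
m ≥ 0: smallest is 9339 mod 1323 = 78 (at t = -7), with n = -635.

78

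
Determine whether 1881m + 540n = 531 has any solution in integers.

yes

gcd(1881, 540) = 9  (1881 = 3×540 + 261, 540 = 2×261 + 18, 261 = 14×18 + 9, 18 = 2×9).
9 divides 531, so integer solutions exist.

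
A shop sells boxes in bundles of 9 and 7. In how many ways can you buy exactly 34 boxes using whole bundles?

Need nonnegative integers with 9j + 7k = 34.
gcd(9, 7) = 1, and 9·(-3) + 7·(4) = 1.
So (j₀, k₀) = (-102, 136); general j = -102 + 7t, k = 136 - 9t.
j ≥ 0 ⇒ t ≥ 15; k ≥ 0 ⇒ t ≤ 15. That's 1 value of t.

1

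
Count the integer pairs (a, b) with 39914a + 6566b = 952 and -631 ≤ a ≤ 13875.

31

gcd(39914, 6566) = 14.
By Bézout, 39914×(-38) + 6566×(231) = 14.
Particular solution: (230, -1398).
General solution: a = 230 + 469t, b = -1398 - 2851t for integer t.
-631 ≤ 230 + 469t ≤ 13875 gives t ∈ [-1, 29], which is 31 values.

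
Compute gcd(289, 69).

gcd(289, 69):
  289 = 4·69 + 13
  69 = 5·13 + 4
  13 = 3·4 + 1
  4 = 4·1
so gcd(289, 69) = 1.

1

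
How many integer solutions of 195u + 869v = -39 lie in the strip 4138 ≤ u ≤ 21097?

20

gcd(869, 195) = 1  (869 = 4×195 + 89, 195 = 2×89 + 17, 89 = 5×17 + 4, 17 = 4×4 + 1, 4 = 4×1).
Back-substituting, 195×(205) + 869×(-46) = 1.
Scale by -39: particular solution (-7995, 1794); reduce u mod 869: (695, -156).
General solution: u = 695 + 869t, v = -156 - 195t for integer t.
4138 ≤ 695 + 869t ≤ 21097 gives t ∈ [4, 23], which is 20 values.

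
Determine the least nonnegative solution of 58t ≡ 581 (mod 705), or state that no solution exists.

gcd(705, 58):
  705 = 12*58 + 9
  58 = 6*9 + 4
  9 = 2*4 + 1
  4 = 4*1
so gcd(705, 58) = 1.
1 divides 581, so solutions exist.
Back-substitute for Bézout coefficients:
  1 = 9 - 2*4
  ... = 58*(-158) + 705*(13)
So 58*(-158) ≡ 1 (mod 705); multiply by 581: t ≡ -91798 (mod 705).
Smallest nonnegative: t = -91798 mod 705 = 557.

557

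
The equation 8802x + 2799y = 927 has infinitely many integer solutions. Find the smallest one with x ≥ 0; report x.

258

gcd(8802, 2799) = 9.
9 divides 927, so solutions exist.
By Bézout, 8802·(-76) + 2799·(239) = 9.
Scale by 927/9 = 103: (x₀, y₀) = (-7828, 24617).
General solution: x = -7828 + 311t, y = 24617 - 978t for integer t.
x ≥ 0: smallest is -7828 mod 311 = 258 (at t = 26), with y = -811.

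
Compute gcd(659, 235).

1

gcd(659, 235) = 1  (659 = 2·235 + 189, 235 = 1·189 + 46, 189 = 4·46 + 5, 46 = 9·5 + 1, 5 = 5·1).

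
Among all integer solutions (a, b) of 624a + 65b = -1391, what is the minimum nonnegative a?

gcd(624, 65) = 13.
13 divides -1391, so solutions exist.
By Bézout, 624×(2) + 65×(-19) = 13.
Scale by -1391/13 = -107: (a₀, b₀) = (-214, 2033).
General solution: a = -214 + 5t, b = 2033 - 48t for integer t.
a ≥ 0: smallest is -214 mod 5 = 1 (at t = 43), with b = -31.

1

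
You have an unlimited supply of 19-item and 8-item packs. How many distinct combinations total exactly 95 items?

1

Need nonnegative integers with 19j + 8k = 95.
gcd(19, 8) = 1, and 19·(3) + 8·(-7) = 1.
So (j₀, k₀) = (285, -665); general j = 285 + 8t, k = -665 - 19t.
j ≥ 0 ⇒ t ≥ -35; k ≥ 0 ⇒ t ≤ -35. That's 1 value of t.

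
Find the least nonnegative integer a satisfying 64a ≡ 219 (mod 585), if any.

gcd(585, 64) = 1  (585 = 9·64 + 9, 64 = 7·9 + 1, 9 = 9·1).
1 divides 219, so solutions exist.
Back-substituting, 64·(64) + 585·(-7) = 1.
So 64·(64) ≡ 1 (mod 585); multiply by 219: a ≡ 14016 (mod 585).
Smallest nonnegative: a = 14016 mod 585 = 561.

561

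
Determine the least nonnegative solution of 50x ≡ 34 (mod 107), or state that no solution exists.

gcd(107, 50):
  107 = 2*50 + 7
  50 = 7*7 + 1
  7 = 7*1
so gcd(107, 50) = 1.
1 divides 34, so solutions exist.
Back-substitute for Bézout coefficients:
  1 = 50 - 7*7
  ... = 50*(15) + 107*(-7)
So 50*(15) ≡ 1 (mod 107); multiply by 34: x ≡ 510 (mod 107).
Smallest nonnegative: x = 510 mod 107 = 82.

82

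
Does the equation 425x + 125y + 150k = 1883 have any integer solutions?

gcd(425, 125) = 25.
gcd(25, 150) = 25.
25 does not divide 1883 (remainder 8), so no integer solutions.

no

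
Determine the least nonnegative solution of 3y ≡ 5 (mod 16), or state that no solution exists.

gcd(16, 3) = 1.
1 divides 5, so solutions exist.
By Bézout, 3*(-5) + 16*(1) = 1.
So 3*(-5) ≡ 1 (mod 16); multiply by 5: y ≡ -25 (mod 16).
Smallest nonnegative: y = -25 mod 16 = 7.

7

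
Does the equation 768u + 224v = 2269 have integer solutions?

no

gcd(768, 224) = 32.
32 does not divide 2269 (remainder 29), so no integer solutions.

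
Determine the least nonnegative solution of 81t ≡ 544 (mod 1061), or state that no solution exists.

gcd(1061, 81) = 1  (1061 = 13×81 + 8, 81 = 10×8 + 1, 8 = 8×1).
1 divides 544, so solutions exist.
Back-substituting, 81×(131) + 1061×(-10) = 1.
So 81×(131) ≡ 1 (mod 1061); multiply by 544: t ≡ 71264 (mod 1061).
Smallest nonnegative: t = 71264 mod 1061 = 177.

177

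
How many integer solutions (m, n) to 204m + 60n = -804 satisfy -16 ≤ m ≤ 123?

gcd(204, 60):
  204 = 3·60 + 24
  60 = 2·24 + 12
  24 = 2·12
so gcd(204, 60) = 12.
Back-substitute for Bézout coefficients:
  12 = 60 - 2·24
  ... = 204·(-2) + 60·(7)
Scale by -67: particular solution (134, -469); reduce m mod 5: (4, -27).
General solution: m = 4 + 5t, n = -27 - 17t for integer t.
-16 ≤ 4 + 5t ≤ 123 gives t ∈ [-4, 23], which is 28 values.

28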